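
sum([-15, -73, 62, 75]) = (-15) + (-73) + 62 + 75
= 49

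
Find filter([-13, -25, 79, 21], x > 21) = keep x where x > 21: -13✗, -25✗, 79✓, 21✗
= [79]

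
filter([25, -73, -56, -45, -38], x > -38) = [25]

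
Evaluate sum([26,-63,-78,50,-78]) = -143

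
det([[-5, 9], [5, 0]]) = -45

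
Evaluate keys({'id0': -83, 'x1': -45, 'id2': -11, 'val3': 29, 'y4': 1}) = ['id0', 'x1', 'id2', 'val3', 'y4']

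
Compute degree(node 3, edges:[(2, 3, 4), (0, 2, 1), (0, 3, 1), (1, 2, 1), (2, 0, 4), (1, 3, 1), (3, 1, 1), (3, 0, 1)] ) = incident: (2,3), (0,3), (1,3), (3,1), (3,0)
= 5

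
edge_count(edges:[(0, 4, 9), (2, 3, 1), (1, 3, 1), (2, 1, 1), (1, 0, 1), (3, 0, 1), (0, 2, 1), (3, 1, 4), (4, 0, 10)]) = 9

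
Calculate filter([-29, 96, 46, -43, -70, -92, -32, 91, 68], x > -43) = [-29, 96, 46, -32, 91, 68]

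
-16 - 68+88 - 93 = -89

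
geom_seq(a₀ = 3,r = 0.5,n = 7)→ a_0 = 3*0.5^0 = 3.0
a_1 = 3*0.5^1 = 1.5
a_2 = 3*0.5^2 = 0.75
...
= [3.0, 1.5, 0.75, 0.375, 0.1875, 0.09375, 0.046875]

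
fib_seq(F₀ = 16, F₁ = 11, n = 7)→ F_2 = F_1 + F_0 = 27
F_3 = F_2 + F_1 = 38
F_4 = F_3 + F_2 = 65
...
= [16, 11, 27, 38, 65, 103, 168]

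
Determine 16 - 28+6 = -6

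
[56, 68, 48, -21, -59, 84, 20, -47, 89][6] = 20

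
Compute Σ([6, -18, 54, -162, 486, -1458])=-1092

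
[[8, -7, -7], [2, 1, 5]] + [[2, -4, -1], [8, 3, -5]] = [[10, -11, -8], [10, 4, 0]]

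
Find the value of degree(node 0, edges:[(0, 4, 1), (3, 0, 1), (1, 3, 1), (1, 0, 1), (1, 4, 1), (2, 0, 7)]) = incident: (0,4), (3,0), (1,0), (2,0)
= 4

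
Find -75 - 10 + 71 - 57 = -71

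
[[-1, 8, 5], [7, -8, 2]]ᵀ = [[-1, 7], [8, -8], [5, 2]]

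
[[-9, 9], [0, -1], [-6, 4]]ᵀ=[[-9, 0, -6], [9, -1, 4]]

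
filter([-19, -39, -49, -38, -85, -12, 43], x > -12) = keep x where x > -12: -19✗, -39✗, -49✗, -38✗, -85✗, -12✗, 43✓
= [43]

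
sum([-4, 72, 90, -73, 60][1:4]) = slice → [72, 90, -73]
72 + 90 + (-73)
= 89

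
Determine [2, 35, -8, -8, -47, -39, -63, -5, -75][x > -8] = [2, 35, -5]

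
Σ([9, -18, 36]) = 9 + -18 + 36
= 27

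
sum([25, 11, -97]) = -61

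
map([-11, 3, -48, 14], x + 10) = -11+10=-1, 3+10=13, -48+10=-38, 14+10=24
= [-1, 13, -38, 24]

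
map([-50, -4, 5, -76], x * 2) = [-100, -8, 10, -152]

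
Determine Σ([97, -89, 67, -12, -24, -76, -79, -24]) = 97 + (-89) + 67 + (-12) + (-24) + (-76) + (-79) + (-24)
= -140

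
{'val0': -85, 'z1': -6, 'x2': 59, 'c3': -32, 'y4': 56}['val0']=-85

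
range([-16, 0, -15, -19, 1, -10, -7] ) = 20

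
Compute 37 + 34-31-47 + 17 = 10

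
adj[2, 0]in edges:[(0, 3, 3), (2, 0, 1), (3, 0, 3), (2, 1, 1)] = 1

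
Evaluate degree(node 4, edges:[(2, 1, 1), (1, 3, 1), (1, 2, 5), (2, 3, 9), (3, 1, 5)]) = incident: none
= 0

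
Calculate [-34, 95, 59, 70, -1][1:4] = [95, 59, 70]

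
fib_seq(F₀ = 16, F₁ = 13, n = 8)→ [16, 13, 29, 42, 71, 113, 184, 297]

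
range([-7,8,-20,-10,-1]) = 28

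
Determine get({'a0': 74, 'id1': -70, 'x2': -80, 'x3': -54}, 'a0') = 74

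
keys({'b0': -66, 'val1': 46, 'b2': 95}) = ['b0', 'val1', 'b2']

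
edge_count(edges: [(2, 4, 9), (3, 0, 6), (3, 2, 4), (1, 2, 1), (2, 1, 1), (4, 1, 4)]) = 6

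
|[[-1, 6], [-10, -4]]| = (-1)*(-4) - (6)*(-10)
= 64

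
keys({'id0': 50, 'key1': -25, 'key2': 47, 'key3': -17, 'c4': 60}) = ['id0', 'key1', 'key2', 'key3', 'c4']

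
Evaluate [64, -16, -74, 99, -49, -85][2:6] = [-74, 99, -49, -85]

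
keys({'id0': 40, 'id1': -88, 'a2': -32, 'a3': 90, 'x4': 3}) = ['id0', 'id1', 'a2', 'a3', 'x4']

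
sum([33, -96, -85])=-148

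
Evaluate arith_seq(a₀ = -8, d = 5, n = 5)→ a_0 = -8 + 0*5 = -8
a_1 = -8 + 1*5 = -3
a_2 = -8 + 2*5 = 2
...
= [-8, -3, 2, 7, 12]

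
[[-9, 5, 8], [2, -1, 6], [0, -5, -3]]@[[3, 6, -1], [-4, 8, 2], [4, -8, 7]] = C[0][0] = (-9)*(3) + (5)*(-4) + (8)*(4) = -15
C[0][1] = (-9)*(6) + (5)*(8) + (8)*(-8) = -78
C[0][2] = (-9)*(-1) + (5)*(2) + (8)*(7) = 75
C[1][0] = (2)*(3) + (-1)*(-4) + (6)*(4) = 34
C[1][1] = (2)*(6) + (-1)*(8) + (6)*(-8) = -44
C[1][2] = (2)*(-1) + (-1)*(2) + (6)*(7) = 38
... (3 more cells)
= [[-15, -78, 75], [34, -44, 38], [8, -16, -31]]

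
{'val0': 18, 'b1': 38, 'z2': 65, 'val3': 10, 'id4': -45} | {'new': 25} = {'val0': 18, 'b1': 38, 'z2': 65, 'val3': 10, 'id4': -45, 'new': 25}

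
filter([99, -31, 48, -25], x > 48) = keep x where x > 48: 99✓, -31✗, 48✗, -25✗
= [99]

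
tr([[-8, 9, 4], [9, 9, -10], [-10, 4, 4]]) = diagonal: (-8) + 9 + 4
= 5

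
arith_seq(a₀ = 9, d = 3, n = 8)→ [9, 12, 15, 18, 21, 24, 27, 30]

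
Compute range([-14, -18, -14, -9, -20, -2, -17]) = 18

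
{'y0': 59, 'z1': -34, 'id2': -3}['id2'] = -3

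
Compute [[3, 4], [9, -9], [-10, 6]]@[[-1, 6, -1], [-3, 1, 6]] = [[-15, 22, 21], [18, 45, -63], [-8, -54, 46]]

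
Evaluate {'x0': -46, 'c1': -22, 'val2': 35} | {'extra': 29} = {'x0': -46, 'c1': -22, 'val2': 35, 'extra': 29}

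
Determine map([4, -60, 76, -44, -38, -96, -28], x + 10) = 4+10=14, -60+10=-50, 76+10=86, -44+10=-34, -38+10=-28, -96+10=-86, -28+10=-18
= [14, -50, 86, -34, -28, -86, -18]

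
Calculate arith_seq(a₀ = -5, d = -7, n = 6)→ [-5, -12, -19, -26, -33, -40]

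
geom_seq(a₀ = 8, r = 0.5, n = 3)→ [8.0, 4.0, 2.0]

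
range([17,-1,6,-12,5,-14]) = 31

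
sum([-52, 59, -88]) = (-52) + 59 + (-88)
= -81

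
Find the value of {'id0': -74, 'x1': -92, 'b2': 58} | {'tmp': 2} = {'id0': -74, 'x1': -92, 'b2': 58, 'tmp': 2}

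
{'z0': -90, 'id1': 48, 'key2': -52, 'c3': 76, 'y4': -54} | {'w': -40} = {'z0': -90, 'id1': 48, 'key2': -52, 'c3': 76, 'y4': -54, 'w': -40}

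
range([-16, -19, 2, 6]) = 25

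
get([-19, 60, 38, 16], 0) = -19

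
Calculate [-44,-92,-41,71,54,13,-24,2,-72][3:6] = [71, 54, 13]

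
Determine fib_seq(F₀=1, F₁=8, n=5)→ [1, 8, 9, 17, 26]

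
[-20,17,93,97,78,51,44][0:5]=[-20, 17, 93, 97, 78]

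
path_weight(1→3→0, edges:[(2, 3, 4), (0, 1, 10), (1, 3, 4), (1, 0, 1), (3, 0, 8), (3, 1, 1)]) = w(1→3)=4 + w(3→0)=8
= 12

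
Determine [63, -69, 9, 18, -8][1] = -69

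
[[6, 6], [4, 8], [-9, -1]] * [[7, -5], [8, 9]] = C[0][0] = (6)*(7) + (6)*(8) = 90
C[0][1] = (6)*(-5) + (6)*(9) = 24
C[1][0] = (4)*(7) + (8)*(8) = 92
C[1][1] = (4)*(-5) + (8)*(9) = 52
C[2][0] = (-9)*(7) + (-1)*(8) = -71
C[2][1] = (-9)*(-5) + (-1)*(9) = 36
= [[90, 24], [92, 52], [-71, 36]]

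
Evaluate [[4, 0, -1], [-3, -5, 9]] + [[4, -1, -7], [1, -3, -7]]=[[8, -1, -8], [-2, -8, 2]]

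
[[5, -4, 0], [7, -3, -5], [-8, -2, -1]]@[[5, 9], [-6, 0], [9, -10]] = [[49, 45], [8, 113], [-37, -62]]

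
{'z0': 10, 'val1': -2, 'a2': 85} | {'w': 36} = {'z0': 10, 'val1': -2, 'a2': 85, 'w': 36}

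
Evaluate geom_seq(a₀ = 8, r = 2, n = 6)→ a_0 = 8*2^0 = 8
a_1 = 8*2^1 = 16
a_2 = 8*2^2 = 32
...
= [8, 16, 32, 64, 128, 256]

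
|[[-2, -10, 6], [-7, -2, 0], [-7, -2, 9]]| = (1)*(-2)*det([[-2, 0], [-2, 9]]) + (-1)*(-10)*det([[-7, 0], [-7, 9]]) + (1)*(6)*det([[-7, -2], [-7, -2]])
= 36 + -630 + 0
= -594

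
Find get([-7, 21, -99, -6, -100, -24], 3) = -6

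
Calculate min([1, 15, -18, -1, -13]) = -18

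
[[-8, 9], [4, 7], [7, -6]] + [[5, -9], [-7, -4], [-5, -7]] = [[-3, 0], [-3, 3], [2, -13]]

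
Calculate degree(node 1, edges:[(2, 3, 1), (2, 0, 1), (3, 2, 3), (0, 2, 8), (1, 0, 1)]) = incident: (1,0)
= 1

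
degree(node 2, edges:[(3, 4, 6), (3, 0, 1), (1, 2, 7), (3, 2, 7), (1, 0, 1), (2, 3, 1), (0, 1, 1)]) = incident: (1,2), (3,2), (2,3)
= 3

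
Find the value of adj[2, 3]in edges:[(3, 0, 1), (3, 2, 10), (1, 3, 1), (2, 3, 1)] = 1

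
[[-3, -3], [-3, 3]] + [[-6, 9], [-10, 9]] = [[-9, 6], [-13, 12]]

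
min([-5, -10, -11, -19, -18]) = -19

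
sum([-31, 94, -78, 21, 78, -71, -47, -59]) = (-31) + 94 + (-78) + 21 + 78 + (-71) + (-47) + (-59)
= -93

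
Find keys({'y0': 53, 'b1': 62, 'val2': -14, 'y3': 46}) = ['y0', 'b1', 'val2', 'y3']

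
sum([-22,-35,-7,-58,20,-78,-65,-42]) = (-22) + (-35) + (-7) + (-58) + 20 + (-78) + (-65) + (-42)
= -287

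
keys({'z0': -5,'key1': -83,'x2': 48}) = ['z0', 'key1', 'x2']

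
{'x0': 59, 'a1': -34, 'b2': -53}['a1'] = -34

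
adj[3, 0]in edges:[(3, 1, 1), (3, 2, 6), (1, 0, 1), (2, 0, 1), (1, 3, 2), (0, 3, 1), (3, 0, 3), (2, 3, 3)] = 3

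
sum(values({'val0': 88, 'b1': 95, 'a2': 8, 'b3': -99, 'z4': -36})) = 56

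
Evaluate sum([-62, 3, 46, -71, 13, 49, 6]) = -16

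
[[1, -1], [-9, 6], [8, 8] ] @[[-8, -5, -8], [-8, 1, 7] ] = C[0][0] = (1)*(-8) + (-1)*(-8) = 0
C[0][1] = (1)*(-5) + (-1)*(1) = -6
C[0][2] = (1)*(-8) + (-1)*(7) = -15
C[1][0] = (-9)*(-8) + (6)*(-8) = 24
C[1][1] = (-9)*(-5) + (6)*(1) = 51
C[1][2] = (-9)*(-8) + (6)*(7) = 114
... (3 more cells)
= [[0, -6, -15], [24, 51, 114], [-128, -32, -8]]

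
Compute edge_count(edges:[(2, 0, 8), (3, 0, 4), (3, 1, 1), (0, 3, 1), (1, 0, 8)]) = 5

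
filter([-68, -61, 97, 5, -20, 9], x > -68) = keep x where x > -68: -68✗, -61✓, 97✓, 5✓, -20✓, 9✓
= [-61, 97, 5, -20, 9]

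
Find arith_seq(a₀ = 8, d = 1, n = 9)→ [8, 9, 10, 11, 12, 13, 14, 15, 16]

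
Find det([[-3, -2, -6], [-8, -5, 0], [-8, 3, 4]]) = 380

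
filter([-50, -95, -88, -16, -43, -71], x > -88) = [-50, -16, -43, -71]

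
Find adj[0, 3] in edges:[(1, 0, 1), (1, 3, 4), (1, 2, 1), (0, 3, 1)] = 1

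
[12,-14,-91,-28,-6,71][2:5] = [-91, -28, -6]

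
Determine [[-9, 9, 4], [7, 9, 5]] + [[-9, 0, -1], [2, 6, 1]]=[[-18, 9, 3], [9, 15, 6]]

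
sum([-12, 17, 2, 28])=35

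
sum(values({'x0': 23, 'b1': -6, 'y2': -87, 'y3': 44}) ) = 23 + (-6) + (-87) + 44
= -26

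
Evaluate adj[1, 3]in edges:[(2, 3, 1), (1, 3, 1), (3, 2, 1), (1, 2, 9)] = 1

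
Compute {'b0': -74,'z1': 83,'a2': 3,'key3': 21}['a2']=3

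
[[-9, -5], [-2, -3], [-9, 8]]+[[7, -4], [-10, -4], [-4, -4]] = [[-2, -9], [-12, -7], [-13, 4]]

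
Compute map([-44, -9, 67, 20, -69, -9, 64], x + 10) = -44+10=-34, -9+10=1, 67+10=77, 20+10=30, -69+10=-59, -9+10=1, 64+10=74
= [-34, 1, 77, 30, -59, 1, 74]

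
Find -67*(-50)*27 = 90450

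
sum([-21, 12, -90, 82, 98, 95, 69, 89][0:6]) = 176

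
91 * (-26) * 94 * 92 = -20461168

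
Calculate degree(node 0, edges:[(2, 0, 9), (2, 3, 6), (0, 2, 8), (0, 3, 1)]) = 3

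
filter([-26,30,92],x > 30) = [92]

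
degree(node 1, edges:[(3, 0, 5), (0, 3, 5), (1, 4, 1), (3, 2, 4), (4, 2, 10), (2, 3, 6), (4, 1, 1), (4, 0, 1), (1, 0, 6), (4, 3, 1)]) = 3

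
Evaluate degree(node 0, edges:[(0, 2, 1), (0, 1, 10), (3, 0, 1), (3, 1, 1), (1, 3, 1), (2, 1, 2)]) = incident: (0,2), (0,1), (3,0)
= 3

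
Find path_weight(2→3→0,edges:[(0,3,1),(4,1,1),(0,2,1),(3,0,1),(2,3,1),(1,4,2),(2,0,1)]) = w(2→3)=1 + w(3→0)=1
= 2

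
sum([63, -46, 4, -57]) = -36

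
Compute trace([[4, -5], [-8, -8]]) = -4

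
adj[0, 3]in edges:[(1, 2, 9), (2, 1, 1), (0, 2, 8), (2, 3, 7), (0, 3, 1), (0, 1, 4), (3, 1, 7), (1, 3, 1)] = 1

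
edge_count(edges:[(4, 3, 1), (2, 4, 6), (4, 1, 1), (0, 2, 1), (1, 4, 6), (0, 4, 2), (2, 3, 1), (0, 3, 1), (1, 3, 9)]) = 9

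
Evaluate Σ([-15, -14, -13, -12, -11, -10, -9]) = -84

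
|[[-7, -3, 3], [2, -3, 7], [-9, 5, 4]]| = 491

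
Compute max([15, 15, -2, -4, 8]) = 15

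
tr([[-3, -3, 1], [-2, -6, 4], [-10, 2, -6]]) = diagonal: (-3) + (-6) + (-6)
= -15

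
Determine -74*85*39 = -245310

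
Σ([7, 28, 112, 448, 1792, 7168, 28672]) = 7 + 28 + 112 + 448 + 1792 + 7168 + 28672
= 38227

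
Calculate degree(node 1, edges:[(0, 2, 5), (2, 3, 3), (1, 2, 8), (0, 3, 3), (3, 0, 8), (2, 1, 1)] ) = incident: (1,2), (2,1)
= 2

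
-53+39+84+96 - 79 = 87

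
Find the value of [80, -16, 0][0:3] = [80, -16, 0]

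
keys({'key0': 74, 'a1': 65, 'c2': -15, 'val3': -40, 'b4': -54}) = ['key0', 'a1', 'c2', 'val3', 'b4']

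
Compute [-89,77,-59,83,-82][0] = -89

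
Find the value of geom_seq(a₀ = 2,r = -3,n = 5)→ a_0 = 2*(-3)^0 = 2
a_1 = 2*(-3)^1 = -6
a_2 = 2*(-3)^2 = 18
...
= [2, -6, 18, -54, 162]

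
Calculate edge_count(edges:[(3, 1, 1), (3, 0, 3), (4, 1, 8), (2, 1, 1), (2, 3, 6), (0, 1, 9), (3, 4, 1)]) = 7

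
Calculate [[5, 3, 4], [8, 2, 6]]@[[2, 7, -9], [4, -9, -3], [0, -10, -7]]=[[22, -32, -82], [24, -22, -120]]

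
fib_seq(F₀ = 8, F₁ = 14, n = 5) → [8, 14, 22, 36, 58]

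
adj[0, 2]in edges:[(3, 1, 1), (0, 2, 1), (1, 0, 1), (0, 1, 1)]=1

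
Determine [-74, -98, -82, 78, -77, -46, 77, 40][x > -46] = [78, 77, 40]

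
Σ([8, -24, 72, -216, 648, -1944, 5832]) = 4376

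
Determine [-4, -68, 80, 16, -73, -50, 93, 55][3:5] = [16, -73]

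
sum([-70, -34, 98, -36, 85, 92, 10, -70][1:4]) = 28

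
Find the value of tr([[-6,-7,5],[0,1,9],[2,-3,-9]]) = diagonal: (-6) + 1 + (-9)
= -14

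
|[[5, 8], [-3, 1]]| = 29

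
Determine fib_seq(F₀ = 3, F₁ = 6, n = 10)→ [3, 6, 9, 15, 24, 39, 63, 102, 165, 267]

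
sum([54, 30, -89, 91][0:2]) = 84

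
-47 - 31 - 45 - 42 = -165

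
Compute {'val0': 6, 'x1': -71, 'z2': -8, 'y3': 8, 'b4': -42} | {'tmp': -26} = {'val0': 6, 'x1': -71, 'z2': -8, 'y3': 8, 'b4': -42, 'tmp': -26}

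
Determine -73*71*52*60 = -16170960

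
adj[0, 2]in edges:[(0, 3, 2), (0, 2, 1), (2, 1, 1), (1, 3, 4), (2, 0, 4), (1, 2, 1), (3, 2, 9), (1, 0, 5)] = 1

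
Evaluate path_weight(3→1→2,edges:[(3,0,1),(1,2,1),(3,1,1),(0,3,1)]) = 2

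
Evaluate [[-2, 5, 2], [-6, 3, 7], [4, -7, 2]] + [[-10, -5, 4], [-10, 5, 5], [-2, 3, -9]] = [[-12, 0, 6], [-16, 8, 12], [2, -4, -7]]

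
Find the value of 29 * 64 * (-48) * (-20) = 1781760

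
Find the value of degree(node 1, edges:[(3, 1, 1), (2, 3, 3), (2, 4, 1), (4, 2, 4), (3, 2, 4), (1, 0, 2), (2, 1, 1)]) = incident: (3,1), (1,0), (2,1)
= 3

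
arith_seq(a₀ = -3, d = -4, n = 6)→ [-3, -7, -11, -15, -19, -23]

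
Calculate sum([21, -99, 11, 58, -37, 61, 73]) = 88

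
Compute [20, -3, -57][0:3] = [20, -3, -57]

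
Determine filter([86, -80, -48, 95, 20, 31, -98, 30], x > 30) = keep x where x > 30: 86✓, -80✗, -48✗, 95✓, 20✗, 31✓, -98✗, 30✗
= [86, 95, 31]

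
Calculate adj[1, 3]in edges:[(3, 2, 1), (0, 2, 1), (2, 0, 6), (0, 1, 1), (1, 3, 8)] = 8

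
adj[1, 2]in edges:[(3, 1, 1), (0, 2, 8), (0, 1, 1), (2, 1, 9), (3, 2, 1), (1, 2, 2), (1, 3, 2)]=2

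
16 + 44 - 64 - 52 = -56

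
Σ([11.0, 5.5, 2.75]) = 11.0 + 5.5 + 2.75
= 19.25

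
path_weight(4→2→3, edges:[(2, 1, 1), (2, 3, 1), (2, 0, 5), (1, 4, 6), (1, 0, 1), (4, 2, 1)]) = 2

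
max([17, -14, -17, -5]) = 17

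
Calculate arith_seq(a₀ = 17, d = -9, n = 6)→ a_0 = 17 + 0*-9 = 17
a_1 = 17 + 1*-9 = 8
a_2 = 17 + 2*-9 = -1
...
= [17, 8, -1, -10, -19, -28]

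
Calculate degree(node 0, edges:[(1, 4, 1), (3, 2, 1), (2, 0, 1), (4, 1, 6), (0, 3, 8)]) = 2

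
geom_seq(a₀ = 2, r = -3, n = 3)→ [2, -6, 18]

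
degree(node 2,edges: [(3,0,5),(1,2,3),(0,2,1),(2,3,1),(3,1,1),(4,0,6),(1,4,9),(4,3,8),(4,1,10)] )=incident: (1,2), (0,2), (2,3)
= 3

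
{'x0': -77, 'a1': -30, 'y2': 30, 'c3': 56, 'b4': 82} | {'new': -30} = {'x0': -77, 'a1': -30, 'y2': 30, 'c3': 56, 'b4': 82, 'new': -30}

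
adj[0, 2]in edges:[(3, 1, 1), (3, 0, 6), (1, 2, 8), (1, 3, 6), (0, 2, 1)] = 1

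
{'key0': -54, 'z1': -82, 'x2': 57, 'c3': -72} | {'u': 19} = {'key0': -54, 'z1': -82, 'x2': 57, 'c3': -72, 'u': 19}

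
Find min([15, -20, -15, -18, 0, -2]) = -20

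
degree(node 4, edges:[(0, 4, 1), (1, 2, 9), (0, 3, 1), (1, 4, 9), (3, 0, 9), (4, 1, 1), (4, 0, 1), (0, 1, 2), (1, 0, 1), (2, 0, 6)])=4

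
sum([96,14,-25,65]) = 96 + 14 + (-25) + 65
= 150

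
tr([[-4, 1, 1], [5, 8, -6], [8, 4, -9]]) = diagonal: (-4) + 8 + (-9)
= -5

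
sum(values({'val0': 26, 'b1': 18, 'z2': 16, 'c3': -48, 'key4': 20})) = 26 + 18 + 16 + (-48) + 20
= 32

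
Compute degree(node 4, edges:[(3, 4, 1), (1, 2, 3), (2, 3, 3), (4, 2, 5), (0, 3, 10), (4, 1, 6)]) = 3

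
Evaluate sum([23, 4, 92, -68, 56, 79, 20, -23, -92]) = 23 + 4 + 92 + (-68) + 56 + 79 + 20 + (-23) + (-92)
= 91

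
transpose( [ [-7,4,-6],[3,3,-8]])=[[-7, 3], [4, 3], [-6, -8]]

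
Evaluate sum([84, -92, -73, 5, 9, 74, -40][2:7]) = slice → [-73, 5, 9, 74, -40]
(-73) + 5 + 9 + 74 + (-40)
= -25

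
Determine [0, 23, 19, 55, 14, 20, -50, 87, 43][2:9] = [19, 55, 14, 20, -50, 87, 43]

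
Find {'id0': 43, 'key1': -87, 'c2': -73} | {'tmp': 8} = {'id0': 43, 'key1': -87, 'c2': -73, 'tmp': 8}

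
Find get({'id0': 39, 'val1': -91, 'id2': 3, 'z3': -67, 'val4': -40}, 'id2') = 3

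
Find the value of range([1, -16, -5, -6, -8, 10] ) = 26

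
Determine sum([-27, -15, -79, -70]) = -191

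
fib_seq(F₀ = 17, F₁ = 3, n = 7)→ [17, 3, 20, 23, 43, 66, 109]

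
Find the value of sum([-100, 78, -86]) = -108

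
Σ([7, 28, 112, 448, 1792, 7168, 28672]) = 7 + 28 + 112 + 448 + 1792 + 7168 + 28672
= 38227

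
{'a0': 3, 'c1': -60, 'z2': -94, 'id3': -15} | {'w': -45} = {'a0': 3, 'c1': -60, 'z2': -94, 'id3': -15, 'w': -45}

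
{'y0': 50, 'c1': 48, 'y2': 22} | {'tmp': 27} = {'y0': 50, 'c1': 48, 'y2': 22, 'tmp': 27}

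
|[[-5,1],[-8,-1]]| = 13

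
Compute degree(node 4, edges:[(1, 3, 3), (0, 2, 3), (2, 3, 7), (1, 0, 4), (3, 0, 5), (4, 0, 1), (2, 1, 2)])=1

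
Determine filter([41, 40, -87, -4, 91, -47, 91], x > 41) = [91, 91]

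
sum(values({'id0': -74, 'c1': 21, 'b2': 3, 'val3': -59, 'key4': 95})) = (-74) + 21 + 3 + (-59) + 95
= -14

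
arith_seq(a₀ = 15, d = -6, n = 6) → a_0 = 15 + 0*-6 = 15
a_1 = 15 + 1*-6 = 9
a_2 = 15 + 2*-6 = 3
...
= [15, 9, 3, -3, -9, -15]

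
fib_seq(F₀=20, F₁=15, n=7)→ [20, 15, 35, 50, 85, 135, 220]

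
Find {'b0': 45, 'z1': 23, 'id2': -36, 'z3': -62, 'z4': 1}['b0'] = 45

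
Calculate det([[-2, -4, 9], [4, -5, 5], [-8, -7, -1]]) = -548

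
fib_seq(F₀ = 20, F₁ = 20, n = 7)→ [20, 20, 40, 60, 100, 160, 260]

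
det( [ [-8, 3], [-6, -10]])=98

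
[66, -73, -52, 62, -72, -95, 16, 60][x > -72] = [66, -52, 62, 16, 60]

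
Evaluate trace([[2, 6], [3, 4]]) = 6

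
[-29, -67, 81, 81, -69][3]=81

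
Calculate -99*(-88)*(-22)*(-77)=14758128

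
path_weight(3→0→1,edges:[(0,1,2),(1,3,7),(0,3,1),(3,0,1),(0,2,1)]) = 3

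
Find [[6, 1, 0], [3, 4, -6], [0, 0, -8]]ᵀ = [[6, 3, 0], [1, 4, 0], [0, -6, -8]]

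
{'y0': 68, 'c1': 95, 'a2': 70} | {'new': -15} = {'y0': 68, 'c1': 95, 'a2': 70, 'new': -15}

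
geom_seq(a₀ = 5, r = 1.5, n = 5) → a_0 = 5*1.5^0 = 5.0
a_1 = 5*1.5^1 = 7.5
a_2 = 5*1.5^2 = 11.25
...
= [5.0, 7.5, 11.25, 16.875, 25.3125]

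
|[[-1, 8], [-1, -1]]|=9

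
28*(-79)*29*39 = -2501772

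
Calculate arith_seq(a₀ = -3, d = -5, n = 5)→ [-3, -8, -13, -18, -23]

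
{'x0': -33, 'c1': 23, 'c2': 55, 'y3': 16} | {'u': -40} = {'x0': -33, 'c1': 23, 'c2': 55, 'y3': 16, 'u': -40}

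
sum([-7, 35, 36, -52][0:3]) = slice → [-7, 35, 36]
(-7) + 35 + 36
= 64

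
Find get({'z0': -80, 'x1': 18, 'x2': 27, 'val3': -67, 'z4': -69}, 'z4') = -69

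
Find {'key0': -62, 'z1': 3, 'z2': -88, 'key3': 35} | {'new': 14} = {'key0': -62, 'z1': 3, 'z2': -88, 'key3': 35, 'new': 14}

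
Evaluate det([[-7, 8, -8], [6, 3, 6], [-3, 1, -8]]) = 330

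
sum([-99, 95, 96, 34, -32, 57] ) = (-99) + 95 + 96 + 34 + (-32) + 57
= 151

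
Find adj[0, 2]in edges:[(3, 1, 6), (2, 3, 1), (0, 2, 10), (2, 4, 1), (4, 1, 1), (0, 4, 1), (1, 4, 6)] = 10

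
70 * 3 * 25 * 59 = 309750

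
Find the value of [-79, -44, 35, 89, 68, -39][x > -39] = [35, 89, 68]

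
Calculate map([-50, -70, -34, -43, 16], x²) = (-50)²=2500, (-70)²=4900, (-34)²=1156, (-43)²=1849, (16)²=256
= [2500, 4900, 1156, 1849, 256]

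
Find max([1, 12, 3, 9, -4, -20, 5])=12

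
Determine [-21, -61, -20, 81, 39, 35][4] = 39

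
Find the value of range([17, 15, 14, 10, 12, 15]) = 7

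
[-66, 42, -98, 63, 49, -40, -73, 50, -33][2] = -98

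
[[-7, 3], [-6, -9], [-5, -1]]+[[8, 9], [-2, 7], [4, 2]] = [[1, 12], [-8, -2], [-1, 1]]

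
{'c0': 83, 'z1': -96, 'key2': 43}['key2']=43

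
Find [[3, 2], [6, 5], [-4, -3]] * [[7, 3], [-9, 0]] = C[0][0] = (3)*(7) + (2)*(-9) = 3
C[0][1] = (3)*(3) + (2)*(0) = 9
C[1][0] = (6)*(7) + (5)*(-9) = -3
C[1][1] = (6)*(3) + (5)*(0) = 18
C[2][0] = (-4)*(7) + (-3)*(-9) = -1
C[2][1] = (-4)*(3) + (-3)*(0) = -12
= [[3, 9], [-3, 18], [-1, -12]]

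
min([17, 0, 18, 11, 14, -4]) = -4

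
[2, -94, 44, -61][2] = 44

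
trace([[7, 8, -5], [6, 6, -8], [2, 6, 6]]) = 19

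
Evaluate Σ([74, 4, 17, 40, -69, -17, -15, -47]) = -13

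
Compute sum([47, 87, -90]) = 47 + 87 + (-90)
= 44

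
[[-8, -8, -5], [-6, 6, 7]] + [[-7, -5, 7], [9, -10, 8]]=[[-15, -13, 2], [3, -4, 15]]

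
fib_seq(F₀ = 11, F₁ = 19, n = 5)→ F_2 = F_1 + F_0 = 30
F_3 = F_2 + F_1 = 49
F_4 = F_3 + F_2 = 79
= [11, 19, 30, 49, 79]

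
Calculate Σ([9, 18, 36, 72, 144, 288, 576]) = 1143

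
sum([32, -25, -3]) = 4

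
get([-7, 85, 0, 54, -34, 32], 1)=85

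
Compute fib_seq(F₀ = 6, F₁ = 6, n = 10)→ [6, 6, 12, 18, 30, 48, 78, 126, 204, 330]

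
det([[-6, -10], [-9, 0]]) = -90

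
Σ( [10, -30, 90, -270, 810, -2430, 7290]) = 5470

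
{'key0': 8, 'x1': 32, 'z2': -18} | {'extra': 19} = {'key0': 8, 'x1': 32, 'z2': -18, 'extra': 19}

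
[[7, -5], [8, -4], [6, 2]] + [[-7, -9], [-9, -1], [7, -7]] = [[0, -14], [-1, -5], [13, -5]]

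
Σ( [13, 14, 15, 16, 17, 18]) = 93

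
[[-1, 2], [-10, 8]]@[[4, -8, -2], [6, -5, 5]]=[[8, -2, 12], [8, 40, 60]]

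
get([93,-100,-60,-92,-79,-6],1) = -100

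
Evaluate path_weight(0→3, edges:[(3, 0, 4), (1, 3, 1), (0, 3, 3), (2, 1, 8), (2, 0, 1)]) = w(0→3)=3
= 3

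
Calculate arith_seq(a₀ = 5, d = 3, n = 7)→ [5, 8, 11, 14, 17, 20, 23]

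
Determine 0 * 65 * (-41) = 0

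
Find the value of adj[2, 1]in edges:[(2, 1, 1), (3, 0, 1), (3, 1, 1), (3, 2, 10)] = 1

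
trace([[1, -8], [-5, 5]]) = 6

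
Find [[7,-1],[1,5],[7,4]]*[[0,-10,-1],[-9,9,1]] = C[0][0] = (7)*(0) + (-1)*(-9) = 9
C[0][1] = (7)*(-10) + (-1)*(9) = -79
C[0][2] = (7)*(-1) + (-1)*(1) = -8
C[1][0] = (1)*(0) + (5)*(-9) = -45
C[1][1] = (1)*(-10) + (5)*(9) = 35
C[1][2] = (1)*(-1) + (5)*(1) = 4
... (3 more cells)
= [[9, -79, -8], [-45, 35, 4], [-36, -34, -3]]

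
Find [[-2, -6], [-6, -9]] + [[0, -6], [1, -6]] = [[-2, -12], [-5, -15]]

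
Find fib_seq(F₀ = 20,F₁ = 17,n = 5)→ F_2 = F_1 + F_0 = 37
F_3 = F_2 + F_1 = 54
F_4 = F_3 + F_2 = 91
= [20, 17, 37, 54, 91]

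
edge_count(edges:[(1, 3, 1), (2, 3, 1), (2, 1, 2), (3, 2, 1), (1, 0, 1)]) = 5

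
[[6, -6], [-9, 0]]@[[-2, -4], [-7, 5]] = C[0][0] = (6)*(-2) + (-6)*(-7) = 30
C[0][1] = (6)*(-4) + (-6)*(5) = -54
C[1][0] = (-9)*(-2) + (0)*(-7) = 18
C[1][1] = (-9)*(-4) + (0)*(5) = 36
= [[30, -54], [18, 36]]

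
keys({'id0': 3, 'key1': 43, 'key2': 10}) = ['id0', 'key1', 'key2']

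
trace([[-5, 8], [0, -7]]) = -12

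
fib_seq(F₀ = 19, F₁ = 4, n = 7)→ F_2 = F_1 + F_0 = 23
F_3 = F_2 + F_1 = 27
F_4 = F_3 + F_2 = 50
...
= [19, 4, 23, 27, 50, 77, 127]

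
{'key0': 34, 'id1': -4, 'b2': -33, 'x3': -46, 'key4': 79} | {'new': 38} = {'key0': 34, 'id1': -4, 'b2': -33, 'x3': -46, 'key4': 79, 'new': 38}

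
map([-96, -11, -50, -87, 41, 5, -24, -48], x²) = [9216, 121, 2500, 7569, 1681, 25, 576, 2304]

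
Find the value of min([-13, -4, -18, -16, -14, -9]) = -18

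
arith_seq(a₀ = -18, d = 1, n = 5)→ [-18, -17, -16, -15, -14]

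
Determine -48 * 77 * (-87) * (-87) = -27975024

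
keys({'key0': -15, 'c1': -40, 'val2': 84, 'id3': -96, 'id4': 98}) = ['key0', 'c1', 'val2', 'id3', 'id4']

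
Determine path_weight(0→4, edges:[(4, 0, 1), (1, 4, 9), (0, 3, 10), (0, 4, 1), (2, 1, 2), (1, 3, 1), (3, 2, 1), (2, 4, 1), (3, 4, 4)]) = w(0→4)=1
= 1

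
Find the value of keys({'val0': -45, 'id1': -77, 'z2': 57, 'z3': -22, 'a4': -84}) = ['val0', 'id1', 'z2', 'z3', 'a4']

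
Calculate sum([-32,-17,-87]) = (-32) + (-17) + (-87)
= -136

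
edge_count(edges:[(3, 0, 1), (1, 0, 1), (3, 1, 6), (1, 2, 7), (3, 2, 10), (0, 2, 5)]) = 6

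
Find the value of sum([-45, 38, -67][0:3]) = -74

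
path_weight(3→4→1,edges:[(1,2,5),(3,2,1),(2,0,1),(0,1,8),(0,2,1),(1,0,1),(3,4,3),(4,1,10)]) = 13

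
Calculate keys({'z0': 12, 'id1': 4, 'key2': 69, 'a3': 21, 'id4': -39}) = ['z0', 'id1', 'key2', 'a3', 'id4']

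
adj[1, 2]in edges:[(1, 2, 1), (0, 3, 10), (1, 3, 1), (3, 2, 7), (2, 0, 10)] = 1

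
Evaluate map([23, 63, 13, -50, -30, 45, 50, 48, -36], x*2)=23*2=46, 63*2=126, 13*2=26, -50*2=-100, -30*2=-60, 45*2=90, 50*2=100, 48*2=96, -36*2=-72
= [46, 126, 26, -100, -60, 90, 100, 96, -72]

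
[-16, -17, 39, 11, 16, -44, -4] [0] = -16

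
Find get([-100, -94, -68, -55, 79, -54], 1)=-94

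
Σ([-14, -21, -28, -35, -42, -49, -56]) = -245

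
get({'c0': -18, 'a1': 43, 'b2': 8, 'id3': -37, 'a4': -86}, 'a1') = 43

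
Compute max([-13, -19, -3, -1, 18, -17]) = 18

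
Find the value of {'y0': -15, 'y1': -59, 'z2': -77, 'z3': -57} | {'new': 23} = {'y0': -15, 'y1': -59, 'z2': -77, 'z3': -57, 'new': 23}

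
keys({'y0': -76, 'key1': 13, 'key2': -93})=['y0', 'key1', 'key2']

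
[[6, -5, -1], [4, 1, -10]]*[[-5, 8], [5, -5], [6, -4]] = [[-61, 77], [-75, 67]]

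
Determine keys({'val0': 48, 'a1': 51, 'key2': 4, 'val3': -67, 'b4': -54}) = ['val0', 'a1', 'key2', 'val3', 'b4']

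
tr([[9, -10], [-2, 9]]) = 18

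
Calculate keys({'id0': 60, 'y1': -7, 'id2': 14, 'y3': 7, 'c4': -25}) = ['id0', 'y1', 'id2', 'y3', 'c4']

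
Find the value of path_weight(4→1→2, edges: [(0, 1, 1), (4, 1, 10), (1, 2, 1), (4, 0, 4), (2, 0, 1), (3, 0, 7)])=w(4→1)=10 + w(1→2)=1
= 11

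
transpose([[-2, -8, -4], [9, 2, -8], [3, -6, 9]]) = [[-2, 9, 3], [-8, 2, -6], [-4, -8, 9]]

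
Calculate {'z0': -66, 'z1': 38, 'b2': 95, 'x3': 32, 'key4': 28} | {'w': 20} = {'z0': -66, 'z1': 38, 'b2': 95, 'x3': 32, 'key4': 28, 'w': 20}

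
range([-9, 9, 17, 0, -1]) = 26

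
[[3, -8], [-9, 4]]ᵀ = [[3, -9], [-8, 4]]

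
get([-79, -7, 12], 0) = -79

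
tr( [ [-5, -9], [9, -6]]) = diagonal: (-5) + (-6)
= -11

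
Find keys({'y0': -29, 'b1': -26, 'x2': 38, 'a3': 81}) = ['y0', 'b1', 'x2', 'a3']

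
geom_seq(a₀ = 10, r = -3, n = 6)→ [10, -30, 90, -270, 810, -2430]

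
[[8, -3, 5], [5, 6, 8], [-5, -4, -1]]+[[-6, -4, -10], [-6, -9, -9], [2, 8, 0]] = [[2, -7, -5], [-1, -3, -1], [-3, 4, -1]]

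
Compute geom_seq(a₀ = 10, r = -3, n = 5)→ a_0 = 10*(-3)^0 = 10
a_1 = 10*(-3)^1 = -30
a_2 = 10*(-3)^2 = 90
...
= [10, -30, 90, -270, 810]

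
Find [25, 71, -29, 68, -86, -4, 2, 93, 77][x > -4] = [25, 71, 68, 2, 93, 77]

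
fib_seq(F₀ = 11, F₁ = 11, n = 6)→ [11, 11, 22, 33, 55, 88]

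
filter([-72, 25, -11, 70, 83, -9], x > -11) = keep x where x > -11: -72✗, 25✓, -11✗, 70✓, 83✓, -9✓
= [25, 70, 83, -9]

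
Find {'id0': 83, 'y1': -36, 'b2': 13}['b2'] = 13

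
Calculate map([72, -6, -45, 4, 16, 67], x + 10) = 72+10=82, -6+10=4, -45+10=-35, 4+10=14, 16+10=26, 67+10=77
= [82, 4, -35, 14, 26, 77]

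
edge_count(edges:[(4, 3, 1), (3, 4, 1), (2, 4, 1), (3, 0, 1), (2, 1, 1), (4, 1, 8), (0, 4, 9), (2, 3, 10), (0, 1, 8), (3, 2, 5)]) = 10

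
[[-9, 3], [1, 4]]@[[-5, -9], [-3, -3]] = [[36, 72], [-17, -21]]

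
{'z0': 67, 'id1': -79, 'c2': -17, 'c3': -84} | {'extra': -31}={'z0': 67, 'id1': -79, 'c2': -17, 'c3': -84, 'extra': -31}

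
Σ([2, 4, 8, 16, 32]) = 2 + 4 + 8 + 16 + 32
= 62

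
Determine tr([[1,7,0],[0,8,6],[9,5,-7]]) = diagonal: 1 + 8 + (-7)
= 2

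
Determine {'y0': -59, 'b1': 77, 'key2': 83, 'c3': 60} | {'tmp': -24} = {'y0': -59, 'b1': 77, 'key2': 83, 'c3': 60, 'tmp': -24}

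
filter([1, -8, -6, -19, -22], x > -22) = [1, -8, -6, -19]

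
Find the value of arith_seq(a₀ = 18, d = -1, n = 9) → a_0 = 18 + 0*-1 = 18
a_1 = 18 + 1*-1 = 17
a_2 = 18 + 2*-1 = 16
...
= [18, 17, 16, 15, 14, 13, 12, 11, 10]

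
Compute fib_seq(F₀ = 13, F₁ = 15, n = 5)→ [13, 15, 28, 43, 71]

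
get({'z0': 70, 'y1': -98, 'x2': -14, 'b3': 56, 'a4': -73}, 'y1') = -98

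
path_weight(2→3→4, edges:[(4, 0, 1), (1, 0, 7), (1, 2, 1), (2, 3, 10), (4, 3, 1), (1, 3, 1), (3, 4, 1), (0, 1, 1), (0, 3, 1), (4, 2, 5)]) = 11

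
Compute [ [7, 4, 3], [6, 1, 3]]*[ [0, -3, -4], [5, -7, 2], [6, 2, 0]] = [[38, -43, -20], [23, -19, -22]]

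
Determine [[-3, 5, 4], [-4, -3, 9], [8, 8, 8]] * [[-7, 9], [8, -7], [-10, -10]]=[[21, -102], [-86, -105], [-72, -64]]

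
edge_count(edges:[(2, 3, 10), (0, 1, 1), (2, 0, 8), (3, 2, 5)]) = 4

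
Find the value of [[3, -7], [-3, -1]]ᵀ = [[3, -3], [-7, -1]]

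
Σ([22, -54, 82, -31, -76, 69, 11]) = 23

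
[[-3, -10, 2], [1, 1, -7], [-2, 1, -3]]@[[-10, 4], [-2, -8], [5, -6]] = C[0][0] = (-3)*(-10) + (-10)*(-2) + (2)*(5) = 60
C[0][1] = (-3)*(4) + (-10)*(-8) + (2)*(-6) = 56
C[1][0] = (1)*(-10) + (1)*(-2) + (-7)*(5) = -47
C[1][1] = (1)*(4) + (1)*(-8) + (-7)*(-6) = 38
C[2][0] = (-2)*(-10) + (1)*(-2) + (-3)*(5) = 3
C[2][1] = (-2)*(4) + (1)*(-8) + (-3)*(-6) = 2
= [[60, 56], [-47, 38], [3, 2]]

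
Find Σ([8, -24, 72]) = 56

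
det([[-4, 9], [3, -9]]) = 9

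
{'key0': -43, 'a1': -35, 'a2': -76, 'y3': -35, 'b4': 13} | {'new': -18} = {'key0': -43, 'a1': -35, 'a2': -76, 'y3': -35, 'b4': 13, 'new': -18}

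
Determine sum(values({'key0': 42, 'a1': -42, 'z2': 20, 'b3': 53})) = 42 + (-42) + 20 + 53
= 73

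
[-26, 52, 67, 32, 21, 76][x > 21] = keep x where x > 21: -26✗, 52✓, 67✓, 32✓, 21✗, 76✓
= [52, 67, 32, 76]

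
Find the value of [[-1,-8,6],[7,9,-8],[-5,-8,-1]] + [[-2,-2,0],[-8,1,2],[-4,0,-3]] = [[-3, -10, 6], [-1, 10, -6], [-9, -8, -4]]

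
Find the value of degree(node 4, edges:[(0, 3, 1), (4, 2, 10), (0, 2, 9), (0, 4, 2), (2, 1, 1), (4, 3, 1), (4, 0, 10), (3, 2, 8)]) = 4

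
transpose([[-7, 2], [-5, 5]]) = [[-7, -5], [2, 5]]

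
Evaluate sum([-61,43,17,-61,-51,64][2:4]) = -44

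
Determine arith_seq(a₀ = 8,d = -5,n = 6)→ a_0 = 8 + 0*-5 = 8
a_1 = 8 + 1*-5 = 3
a_2 = 8 + 2*-5 = -2
...
= [8, 3, -2, -7, -12, -17]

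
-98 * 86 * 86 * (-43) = 31166744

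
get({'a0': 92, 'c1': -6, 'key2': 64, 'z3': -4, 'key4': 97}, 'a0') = 92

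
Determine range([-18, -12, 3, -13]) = 21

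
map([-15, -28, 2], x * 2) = [-30, -56, 4]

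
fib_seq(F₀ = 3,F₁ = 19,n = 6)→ [3, 19, 22, 41, 63, 104]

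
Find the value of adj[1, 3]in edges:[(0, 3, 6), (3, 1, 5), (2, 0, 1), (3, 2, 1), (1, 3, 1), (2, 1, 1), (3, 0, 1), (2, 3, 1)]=1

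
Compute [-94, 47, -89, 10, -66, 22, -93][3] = 10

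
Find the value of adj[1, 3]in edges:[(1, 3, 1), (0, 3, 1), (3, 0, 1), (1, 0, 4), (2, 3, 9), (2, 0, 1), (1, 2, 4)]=1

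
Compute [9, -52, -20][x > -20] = keep x where x > -20: 9✓, -52✗, -20✗
= [9]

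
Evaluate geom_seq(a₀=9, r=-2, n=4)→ [9, -18, 36, -72]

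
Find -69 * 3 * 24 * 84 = -417312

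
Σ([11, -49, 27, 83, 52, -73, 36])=11 + (-49) + 27 + 83 + 52 + (-73) + 36
= 87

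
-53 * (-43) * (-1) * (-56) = 127624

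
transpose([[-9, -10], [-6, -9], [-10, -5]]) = [[-9, -6, -10], [-10, -9, -5]]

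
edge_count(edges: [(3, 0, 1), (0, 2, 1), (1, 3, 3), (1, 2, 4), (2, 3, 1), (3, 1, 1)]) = 6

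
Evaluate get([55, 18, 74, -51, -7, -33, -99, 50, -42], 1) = 18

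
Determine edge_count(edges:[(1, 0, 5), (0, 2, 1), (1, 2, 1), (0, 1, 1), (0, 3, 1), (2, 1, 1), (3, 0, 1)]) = 7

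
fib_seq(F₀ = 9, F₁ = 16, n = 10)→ F_2 = F_1 + F_0 = 25
F_3 = F_2 + F_1 = 41
F_4 = F_3 + F_2 = 66
...
= [9, 16, 25, 41, 66, 107, 173, 280, 453, 733]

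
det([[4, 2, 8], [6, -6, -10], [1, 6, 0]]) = 556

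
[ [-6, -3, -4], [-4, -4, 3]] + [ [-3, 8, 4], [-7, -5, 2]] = [[-9, 5, 0], [-11, -9, 5]]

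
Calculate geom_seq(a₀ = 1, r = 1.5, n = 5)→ a_0 = 1*1.5^0 = 1.0
a_1 = 1*1.5^1 = 1.5
a_2 = 1*1.5^2 = 2.25
...
= [1.0, 1.5, 2.25, 3.375, 5.0625]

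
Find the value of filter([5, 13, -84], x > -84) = [5, 13]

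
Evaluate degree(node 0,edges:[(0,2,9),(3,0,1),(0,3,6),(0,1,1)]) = incident: (0,2), (3,0), (0,3), (0,1)
= 4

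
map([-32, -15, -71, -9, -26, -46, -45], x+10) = [-22, -5, -61, 1, -16, -36, -35]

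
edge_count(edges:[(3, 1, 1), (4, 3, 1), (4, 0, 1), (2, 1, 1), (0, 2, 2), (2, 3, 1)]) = 6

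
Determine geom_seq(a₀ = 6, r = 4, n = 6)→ a_0 = 6*4^0 = 6
a_1 = 6*4^1 = 24
a_2 = 6*4^2 = 96
...
= [6, 24, 96, 384, 1536, 6144]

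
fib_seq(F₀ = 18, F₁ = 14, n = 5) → F_2 = F_1 + F_0 = 32
F_3 = F_2 + F_1 = 46
F_4 = F_3 + F_2 = 78
= [18, 14, 32, 46, 78]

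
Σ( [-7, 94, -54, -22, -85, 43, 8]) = (-7) + 94 + (-54) + (-22) + (-85) + 43 + 8
= -23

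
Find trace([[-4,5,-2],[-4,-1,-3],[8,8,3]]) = -2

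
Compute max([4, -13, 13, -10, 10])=13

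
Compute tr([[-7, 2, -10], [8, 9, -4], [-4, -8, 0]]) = 2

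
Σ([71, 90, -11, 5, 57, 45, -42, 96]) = 311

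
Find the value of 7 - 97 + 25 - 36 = -101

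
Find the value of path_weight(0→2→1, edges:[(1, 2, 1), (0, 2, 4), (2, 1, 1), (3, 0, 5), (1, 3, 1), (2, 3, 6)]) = 5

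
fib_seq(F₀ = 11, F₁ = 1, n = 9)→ [11, 1, 12, 13, 25, 38, 63, 101, 164]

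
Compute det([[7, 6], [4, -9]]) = (7)*(-9) - (6)*(4)
= -87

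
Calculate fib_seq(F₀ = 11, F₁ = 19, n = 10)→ F_2 = F_1 + F_0 = 30
F_3 = F_2 + F_1 = 49
F_4 = F_3 + F_2 = 79
...
= [11, 19, 30, 49, 79, 128, 207, 335, 542, 877]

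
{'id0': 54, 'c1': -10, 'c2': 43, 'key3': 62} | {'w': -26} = {'id0': 54, 'c1': -10, 'c2': 43, 'key3': 62, 'w': -26}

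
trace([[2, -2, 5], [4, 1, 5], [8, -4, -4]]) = -1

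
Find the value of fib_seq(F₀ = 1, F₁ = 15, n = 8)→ [1, 15, 16, 31, 47, 78, 125, 203]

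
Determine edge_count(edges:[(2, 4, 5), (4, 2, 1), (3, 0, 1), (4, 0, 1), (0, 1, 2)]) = 5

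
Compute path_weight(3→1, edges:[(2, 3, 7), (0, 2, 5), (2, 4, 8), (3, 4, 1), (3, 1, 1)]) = w(3→1)=1
= 1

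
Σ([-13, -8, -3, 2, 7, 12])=(-13) + (-8) + (-3) + 2 + 7 + 12
= -3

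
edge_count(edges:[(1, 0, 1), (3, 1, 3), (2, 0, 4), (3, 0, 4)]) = 4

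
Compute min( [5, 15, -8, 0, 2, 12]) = -8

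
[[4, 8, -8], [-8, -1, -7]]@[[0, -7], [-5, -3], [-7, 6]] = [[16, -100], [54, 17]]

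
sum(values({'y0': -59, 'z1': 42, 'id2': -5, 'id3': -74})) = (-59) + 42 + (-5) + (-74)
= -96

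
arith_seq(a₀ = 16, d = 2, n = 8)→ [16, 18, 20, 22, 24, 26, 28, 30]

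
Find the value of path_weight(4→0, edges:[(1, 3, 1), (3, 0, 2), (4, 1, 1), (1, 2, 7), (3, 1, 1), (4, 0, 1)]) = 1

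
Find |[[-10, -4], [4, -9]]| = (-10)*(-9) - (-4)*(4)
= 106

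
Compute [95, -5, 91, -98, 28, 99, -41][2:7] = [91, -98, 28, 99, -41]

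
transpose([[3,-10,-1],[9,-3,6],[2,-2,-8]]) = [[3, 9, 2], [-10, -3, -2], [-1, 6, -8]]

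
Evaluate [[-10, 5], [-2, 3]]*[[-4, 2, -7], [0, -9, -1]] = C[0][0] = (-10)*(-4) + (5)*(0) = 40
C[0][1] = (-10)*(2) + (5)*(-9) = -65
C[0][2] = (-10)*(-7) + (5)*(-1) = 65
C[1][0] = (-2)*(-4) + (3)*(0) = 8
C[1][1] = (-2)*(2) + (3)*(-9) = -31
C[1][2] = (-2)*(-7) + (3)*(-1) = 11
= [[40, -65, 65], [8, -31, 11]]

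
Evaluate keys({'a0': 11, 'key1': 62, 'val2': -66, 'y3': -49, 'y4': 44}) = ['a0', 'key1', 'val2', 'y3', 'y4']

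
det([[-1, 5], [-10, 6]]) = 44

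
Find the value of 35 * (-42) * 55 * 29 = -2344650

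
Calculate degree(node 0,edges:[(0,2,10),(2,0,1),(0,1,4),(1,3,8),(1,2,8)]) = incident: (0,2), (2,0), (0,1)
= 3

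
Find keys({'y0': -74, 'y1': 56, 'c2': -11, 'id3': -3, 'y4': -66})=['y0', 'y1', 'c2', 'id3', 'y4']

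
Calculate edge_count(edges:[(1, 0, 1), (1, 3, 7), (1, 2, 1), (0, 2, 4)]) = 4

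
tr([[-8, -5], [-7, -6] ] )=diagonal: (-8) + (-6)
= -14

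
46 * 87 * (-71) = -284142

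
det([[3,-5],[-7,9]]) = -8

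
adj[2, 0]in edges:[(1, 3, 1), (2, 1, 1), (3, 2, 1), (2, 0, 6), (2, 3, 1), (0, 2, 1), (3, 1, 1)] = 6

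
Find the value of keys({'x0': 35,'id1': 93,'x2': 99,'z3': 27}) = ['x0', 'id1', 'x2', 'z3']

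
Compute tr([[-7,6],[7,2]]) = diagonal: (-7) + 2
= -5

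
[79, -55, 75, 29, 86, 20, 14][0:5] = [79, -55, 75, 29, 86]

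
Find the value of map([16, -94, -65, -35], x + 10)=16+10=26, -94+10=-84, -65+10=-55, -35+10=-25
= [26, -84, -55, -25]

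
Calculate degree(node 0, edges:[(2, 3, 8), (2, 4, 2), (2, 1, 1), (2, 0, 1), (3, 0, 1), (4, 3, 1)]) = incident: (2,0), (3,0)
= 2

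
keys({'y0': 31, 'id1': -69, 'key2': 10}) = ['y0', 'id1', 'key2']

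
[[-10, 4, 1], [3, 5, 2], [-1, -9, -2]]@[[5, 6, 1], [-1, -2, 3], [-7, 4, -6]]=C[0][0] = (-10)*(5) + (4)*(-1) + (1)*(-7) = -61
C[0][1] = (-10)*(6) + (4)*(-2) + (1)*(4) = -64
C[0][2] = (-10)*(1) + (4)*(3) + (1)*(-6) = -4
C[1][0] = (3)*(5) + (5)*(-1) + (2)*(-7) = -4
C[1][1] = (3)*(6) + (5)*(-2) + (2)*(4) = 16
C[1][2] = (3)*(1) + (5)*(3) + (2)*(-6) = 6
... (3 more cells)
= [[-61, -64, -4], [-4, 16, 6], [18, 4, -16]]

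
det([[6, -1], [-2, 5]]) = 28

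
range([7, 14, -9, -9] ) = 23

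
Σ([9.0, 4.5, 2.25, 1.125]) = 16.875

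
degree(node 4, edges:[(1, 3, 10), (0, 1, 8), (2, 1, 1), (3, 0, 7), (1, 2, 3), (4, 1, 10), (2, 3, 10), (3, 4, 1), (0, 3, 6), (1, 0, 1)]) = incident: (4,1), (3,4)
= 2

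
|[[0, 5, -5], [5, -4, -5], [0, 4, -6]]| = (1)*(0)*det([[-4, -5], [4, -6]]) + (-1)*(5)*det([[5, -5], [0, -6]]) + (1)*(-5)*det([[5, -4], [0, 4]])
= 0 + 150 + -100
= 50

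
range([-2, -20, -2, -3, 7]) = 27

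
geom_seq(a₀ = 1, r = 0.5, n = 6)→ [1.0, 0.5, 0.25, 0.125, 0.0625, 0.03125]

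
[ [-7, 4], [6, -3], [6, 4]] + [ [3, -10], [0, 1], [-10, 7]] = [[-4, -6], [6, -2], [-4, 11]]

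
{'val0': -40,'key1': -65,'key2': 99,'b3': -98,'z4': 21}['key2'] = 99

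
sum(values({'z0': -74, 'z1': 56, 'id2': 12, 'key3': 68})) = 62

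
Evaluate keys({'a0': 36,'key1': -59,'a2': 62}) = ['a0', 'key1', 'a2']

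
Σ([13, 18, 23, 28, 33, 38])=13 + 18 + 23 + 28 + 33 + 38
= 153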